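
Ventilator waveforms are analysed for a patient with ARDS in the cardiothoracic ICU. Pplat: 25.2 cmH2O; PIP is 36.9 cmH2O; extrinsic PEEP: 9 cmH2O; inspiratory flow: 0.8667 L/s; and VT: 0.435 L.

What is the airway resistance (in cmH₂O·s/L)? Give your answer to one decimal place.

13.5

Raw = (PIP − Pplat) / flow = (36.9 − 25.2) / 0.8667 = 11.7 / 0.8667 = 13.499 cmH2O·s/L.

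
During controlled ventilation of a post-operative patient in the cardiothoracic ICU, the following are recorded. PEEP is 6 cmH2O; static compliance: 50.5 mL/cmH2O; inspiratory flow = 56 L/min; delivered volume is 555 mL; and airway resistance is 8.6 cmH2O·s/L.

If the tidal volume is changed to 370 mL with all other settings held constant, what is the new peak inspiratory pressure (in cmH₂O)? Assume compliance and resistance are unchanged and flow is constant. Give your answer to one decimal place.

21.4

Flow: 56 L/min ÷ 60 = 0.9333 L/s.
PIP = Vt/C + R·V̇ + PEEP (constant-flow equation of motion).
Only the elastic term changes: ΔPIP = ΔVt / C = (370 − 555) / 50.5 = -3.663 cmH2O.
Original PIP = 555/50.5 + 8.6×0.9333 + 6 = 25.016 cmH2O; new PIP = 25.016 + (-3.663) = 21.353 cmH2O.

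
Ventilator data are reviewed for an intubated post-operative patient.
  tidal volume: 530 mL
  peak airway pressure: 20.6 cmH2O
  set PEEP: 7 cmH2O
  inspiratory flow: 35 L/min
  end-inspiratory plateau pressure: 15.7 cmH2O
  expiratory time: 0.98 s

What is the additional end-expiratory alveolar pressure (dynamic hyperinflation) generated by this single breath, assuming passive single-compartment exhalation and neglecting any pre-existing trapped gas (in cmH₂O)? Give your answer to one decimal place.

1.3

Flow: 35 L/min ÷ 60 = 0.5833 L/s.
R = (PIP − Pplat)/V̇ = (20.6 − 15.7) / 0.5833 = 4.9/0.5833 = 8.4 cmH2O·s/L.
C = Vt/(Pplat − PEEP) = 530.0 / (15.7 − 7) = 530.0/8.7 = 60.92 mL/cmH2O.
τ = R × C = 8.4 × 0.06092 L/cmH2O = 0.5117 s.
Fraction remaining = e^(−Te/τ) = e^(−0.98/0.5117) = 0.1473; trapped volume = 530.0 × 0.1473 = 78.069 mL.
Additional alveolar pressure from trapping ≈ V_trapped / C = 78.069 / 60.92 = 1.282 cmH2O.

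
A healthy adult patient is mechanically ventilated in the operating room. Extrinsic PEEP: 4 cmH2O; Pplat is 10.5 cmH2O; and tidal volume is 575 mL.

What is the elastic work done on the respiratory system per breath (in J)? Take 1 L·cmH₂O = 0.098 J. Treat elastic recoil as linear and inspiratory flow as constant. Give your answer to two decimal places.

Elastic work ≈ ½ × (Pplat − PEEP) × Vt = 0.5 × (10.5 − 4) × 0.575 L = 0.5 × 6.5 × 0.575 = 1.869 L·cmH2O.
× 0.098 J/(L·cmH2O) → 0.1832 J.

0.18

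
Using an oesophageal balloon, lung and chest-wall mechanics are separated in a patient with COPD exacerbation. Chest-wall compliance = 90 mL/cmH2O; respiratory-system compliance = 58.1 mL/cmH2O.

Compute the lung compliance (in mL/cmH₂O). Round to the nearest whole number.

164

1/CL = 1/Crs − 1/Ccw.
1/CL = 1/58.1 − 1/90 = 0.006101.
CL = 163.91 mL/cmH2O.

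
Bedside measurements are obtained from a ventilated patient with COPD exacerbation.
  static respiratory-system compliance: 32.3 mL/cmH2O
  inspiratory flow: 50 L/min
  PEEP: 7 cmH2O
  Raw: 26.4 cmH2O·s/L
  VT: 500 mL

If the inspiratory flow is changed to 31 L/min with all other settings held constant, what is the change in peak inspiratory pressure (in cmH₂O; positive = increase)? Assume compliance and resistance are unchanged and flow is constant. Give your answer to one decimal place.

Flow: 50 L/min ÷ 60 = 0.8333 L/s.
New flow: 31 L/min ÷ 60 = 0.5167 L/s.
PIP = Vt/C + R·V̇ + PEEP (constant-flow equation of motion).
Only the resistive term changes: ΔPIP = R × ΔV̇ = 26.4 × (0.5167 − 0.8333) = 26.4 × -0.3166 = -8.358 cmH2O.

-8.4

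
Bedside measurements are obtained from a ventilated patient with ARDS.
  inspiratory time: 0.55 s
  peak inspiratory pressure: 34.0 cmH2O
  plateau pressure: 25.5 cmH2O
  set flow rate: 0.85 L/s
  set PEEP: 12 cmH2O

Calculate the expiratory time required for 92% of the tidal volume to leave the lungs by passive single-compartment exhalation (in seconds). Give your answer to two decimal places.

Vt = flow × Ti = 0.85 L/s × 0.55 s × 1000 mL/L = 467.5 mL.
R = (PIP − Pplat)/V̇ = (34.0 − 25.5) / 0.85 = 8.5/0.85 = 10.0 cmH2O·s/L.
C = Vt/(Pplat − PEEP) = 467.5 / (25.5 − 12) = 467.5/13.5 = 34.63 mL/cmH2O.
τ = R × C = 10.0 × 0.03463 L/cmH2O = 0.3463 s.
t = −τ·ln(1 − 0.92) = −0.3463·ln(0.08) = 0.8747 s.

0.87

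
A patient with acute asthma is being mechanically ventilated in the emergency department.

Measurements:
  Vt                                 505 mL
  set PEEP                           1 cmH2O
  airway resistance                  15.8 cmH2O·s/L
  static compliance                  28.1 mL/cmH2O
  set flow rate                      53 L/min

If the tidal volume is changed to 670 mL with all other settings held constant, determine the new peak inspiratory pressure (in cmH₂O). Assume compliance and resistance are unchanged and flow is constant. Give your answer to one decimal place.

Flow: 53 L/min ÷ 60 = 0.8833 L/s.
PIP = Vt/C + R·V̇ + PEEP (constant-flow equation of motion).
Only the elastic term changes: ΔPIP = ΔVt / C = (670 − 505) / 28.1 = 5.872 cmH2O.
Original PIP = 505/28.1 + 15.8×0.8833 + 1 = 32.928 cmH2O; new PIP = 32.928 + (5.872) = 38.8 cmH2O.

38.8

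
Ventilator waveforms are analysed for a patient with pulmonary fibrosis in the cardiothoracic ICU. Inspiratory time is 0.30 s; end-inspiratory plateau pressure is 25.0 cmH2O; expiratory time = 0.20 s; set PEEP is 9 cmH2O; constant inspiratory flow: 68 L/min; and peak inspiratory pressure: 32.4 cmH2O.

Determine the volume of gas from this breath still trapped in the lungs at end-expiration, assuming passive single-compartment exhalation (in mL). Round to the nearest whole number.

80

Flow: 68 L/min ÷ 60 = 1.1333 L/s.
Vt = flow × Ti = 1.1333 L/s × 0.30 s × 1000 mL/L = 339.99 mL.
R = (PIP − Pplat)/V̇ = (32.4 − 25.0) / 1.1333 = 7.4/1.1333 = 6.53 cmH2O·s/L.
C = Vt/(Pplat − PEEP) = 339.99 / (25.0 − 9) = 339.99/16.0 = 21.249 mL/cmH2O.
τ = R × C = 6.53 × 0.02125 L/cmH2O = 0.1388 s.
Fraction remaining = e^(−Te/τ) = e^(−0.20/0.1388) = 0.2367.
Trapped volume = 339.99 × 0.2367 = 80.476 mL.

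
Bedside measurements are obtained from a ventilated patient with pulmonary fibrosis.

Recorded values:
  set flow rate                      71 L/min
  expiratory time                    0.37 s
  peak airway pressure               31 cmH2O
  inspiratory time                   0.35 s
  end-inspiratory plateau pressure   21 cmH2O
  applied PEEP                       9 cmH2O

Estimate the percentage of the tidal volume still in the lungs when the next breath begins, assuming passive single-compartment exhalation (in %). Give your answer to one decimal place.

Flow: 71 L/min ÷ 60 = 1.1833 L/s.
Vt = flow × Ti = 1.1833 L/s × 0.35 s × 1000 mL/L = 414.16 mL.
R = (PIP − Pplat)/V̇ = (31 − 21) / 1.1833 = 10.0/1.1833 = 8.451 cmH2O·s/L.
C = Vt/(Pplat − PEEP) = 414.16 / (21 − 9) = 414.16/12.0 = 34.513 mL/cmH2O.
τ = R × C = 8.451 × 0.03451 L/cmH2O = 0.2916 s.
Fraction remaining at end-expiration = e^(−Te/τ) = e^(−0.37/0.2916) = 0.2812 → 28.12%.

28.1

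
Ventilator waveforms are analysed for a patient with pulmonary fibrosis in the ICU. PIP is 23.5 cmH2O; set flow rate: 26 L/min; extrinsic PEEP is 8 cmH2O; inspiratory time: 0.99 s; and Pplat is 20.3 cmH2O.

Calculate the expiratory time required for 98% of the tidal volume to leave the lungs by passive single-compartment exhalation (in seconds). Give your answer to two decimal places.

1.01

Flow: 26 L/min ÷ 60 = 0.4333 L/s.
Vt = flow × Ti = 0.4333 L/s × 0.99 s × 1000 mL/L = 428.97 mL.
R = (PIP − Pplat)/V̇ = (23.5 − 20.3) / 0.4333 = 3.2/0.4333 = 7.385 cmH2O·s/L.
C = Vt/(Pplat − PEEP) = 428.97 / (20.3 − 8) = 428.97/12.3 = 34.876 mL/cmH2O.
τ = R × C = 7.385 × 0.03488 L/cmH2O = 0.2576 s.
t = −τ·ln(1 − 0.98) = −0.2576·ln(0.02) = 1.008 s.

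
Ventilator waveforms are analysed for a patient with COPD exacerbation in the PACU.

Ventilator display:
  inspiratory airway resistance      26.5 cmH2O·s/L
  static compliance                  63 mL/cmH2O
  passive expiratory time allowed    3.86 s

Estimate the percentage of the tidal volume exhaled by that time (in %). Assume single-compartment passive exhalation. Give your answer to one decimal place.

τ = R × C = 26.5 × 63 mL/cmH2O = 26.5 × 0.063 L/cmH2O = 1.67 s.
Passive exhalation: V(t)/V₀ = e^(−t/τ) = e^(−3.86/1.67) = 0.09912.
Fraction exhaled = 1 − 0.09912 = 0.9009 → 90.09%.

90.1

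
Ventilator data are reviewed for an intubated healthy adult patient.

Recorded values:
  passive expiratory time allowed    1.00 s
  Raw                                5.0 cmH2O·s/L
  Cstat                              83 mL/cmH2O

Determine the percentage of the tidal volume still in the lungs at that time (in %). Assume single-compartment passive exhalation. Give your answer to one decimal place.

9.0

τ = R × C = 5.0 × 83 mL/cmH2O = 5.0 × 0.083 L/cmH2O = 0.415 s.
Passive exhalation: V(t)/V₀ = e^(−t/τ) = e^(−1.00/0.415) = 0.08985.
Fraction remaining = 0.08985 → 8.985%.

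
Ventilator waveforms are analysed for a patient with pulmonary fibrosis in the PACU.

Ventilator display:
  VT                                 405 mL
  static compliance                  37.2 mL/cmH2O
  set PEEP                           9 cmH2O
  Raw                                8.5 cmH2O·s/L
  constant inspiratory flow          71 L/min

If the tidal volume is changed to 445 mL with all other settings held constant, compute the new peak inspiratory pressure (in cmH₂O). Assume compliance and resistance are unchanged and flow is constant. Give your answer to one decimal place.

31.0

Flow: 71 L/min ÷ 60 = 1.1833 L/s.
PIP = Vt/C + R·V̇ + PEEP (constant-flow equation of motion).
Only the elastic term changes: ΔPIP = ΔVt / C = (445 − 405) / 37.2 = 1.075 cmH2O.
Original PIP = 405/37.2 + 8.5×1.1833 + 9 = 29.945 cmH2O; new PIP = 29.945 + (1.075) = 31.02 cmH2O.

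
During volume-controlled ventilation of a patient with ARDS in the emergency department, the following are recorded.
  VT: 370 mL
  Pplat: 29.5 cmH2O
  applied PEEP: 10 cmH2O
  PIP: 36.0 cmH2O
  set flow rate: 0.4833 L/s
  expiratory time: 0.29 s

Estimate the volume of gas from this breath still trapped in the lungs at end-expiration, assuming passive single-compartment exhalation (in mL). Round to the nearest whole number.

R = (PIP − Pplat)/V̇ = (36.0 − 29.5) / 0.4833 = 6.5/0.4833 = 13.449 cmH2O·s/L.
C = Vt/(Pplat − PEEP) = 370.0 / (29.5 − 10) = 370.0/19.5 = 18.974 mL/cmH2O.
τ = R × C = 13.449 × 0.01897 L/cmH2O = 0.2551 s.
Fraction remaining = e^(−Te/τ) = e^(−0.29/0.2551) = 0.3208.
Trapped volume = 370.0 × 0.3208 = 118.7 mL.

119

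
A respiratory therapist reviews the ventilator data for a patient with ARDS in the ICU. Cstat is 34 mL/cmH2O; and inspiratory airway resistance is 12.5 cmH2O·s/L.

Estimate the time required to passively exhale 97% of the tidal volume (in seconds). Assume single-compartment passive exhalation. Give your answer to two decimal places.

τ = R × C = 12.5 × 34 mL/cmH2O = 12.5 × 0.034 L/cmH2O = 0.425 s.
Exhaled fraction f = 1 − e^(−t/τ) → t = −τ·ln(1 − f) = −0.425·ln(0.03) = 1.49 s.

1.49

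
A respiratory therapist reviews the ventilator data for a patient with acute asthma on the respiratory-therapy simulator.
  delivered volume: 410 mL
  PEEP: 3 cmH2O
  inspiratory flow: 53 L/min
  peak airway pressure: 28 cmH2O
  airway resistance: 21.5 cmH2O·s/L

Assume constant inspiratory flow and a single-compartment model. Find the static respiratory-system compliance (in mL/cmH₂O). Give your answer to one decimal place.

68.2

Flow: 53 L/min ÷ 60 = 0.8833 L/s.
Equation of motion (constant flow): PIP = Vt/C + R·V̇ + PEEP.
Vt/C = PIP − R·V̇ − PEEP = 28 − 21.5×0.8833 − 3 = 28 − 18.991 − 3 = 6.009 cmH2O.
C = Vt / 6.009 = 410 / 6.009 = 68.231 mL/cmH2O.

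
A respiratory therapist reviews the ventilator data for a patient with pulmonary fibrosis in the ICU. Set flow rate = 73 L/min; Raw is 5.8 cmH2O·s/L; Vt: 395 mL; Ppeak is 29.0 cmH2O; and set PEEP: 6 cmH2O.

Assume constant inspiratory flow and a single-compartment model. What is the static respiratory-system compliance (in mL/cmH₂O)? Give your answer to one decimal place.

24.8

Flow: 73 L/min ÷ 60 = 1.2167 L/s.
Equation of motion (constant flow): PIP = Vt/C + R·V̇ + PEEP.
Vt/C = PIP − R·V̇ − PEEP = 29.0 − 5.8×1.2167 − 6 = 29.0 − 7.057 − 6 = 15.943 cmH2O.
C = Vt / 15.943 = 395 / 15.943 = 24.776 mL/cmH2O.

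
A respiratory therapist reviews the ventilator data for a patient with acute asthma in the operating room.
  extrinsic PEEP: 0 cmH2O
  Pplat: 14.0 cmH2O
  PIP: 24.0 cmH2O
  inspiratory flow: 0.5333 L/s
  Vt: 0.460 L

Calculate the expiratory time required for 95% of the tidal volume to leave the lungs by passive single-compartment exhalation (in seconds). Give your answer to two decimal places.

1.85

R = (PIP − Pplat)/V̇ = (24.0 − 14.0) / 0.5333 = 10.0/0.5333 = 18.751 cmH2O·s/L.
C = Vt/(Pplat − PEEP) = 460.0 / (14.0 − 0) = 460.0/14.0 = 32.857 mL/cmH2O.
τ = R × C = 18.751 × 0.03286 L/cmH2O = 0.6162 s.
t = −τ·ln(1 − 0.95) = −0.6162·ln(0.05) = 1.846 s.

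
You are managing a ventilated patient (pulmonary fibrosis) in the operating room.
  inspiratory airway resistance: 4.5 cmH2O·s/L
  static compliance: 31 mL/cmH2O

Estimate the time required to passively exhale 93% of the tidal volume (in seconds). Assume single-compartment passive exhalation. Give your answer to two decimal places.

0.37

τ = R × C = 4.5 × 31 mL/cmH2O = 4.5 × 0.031 L/cmH2O = 0.1395 s.
Exhaled fraction f = 1 − e^(−t/τ) → t = −τ·ln(1 − f) = −0.1395·ln(0.07) = 0.371 s.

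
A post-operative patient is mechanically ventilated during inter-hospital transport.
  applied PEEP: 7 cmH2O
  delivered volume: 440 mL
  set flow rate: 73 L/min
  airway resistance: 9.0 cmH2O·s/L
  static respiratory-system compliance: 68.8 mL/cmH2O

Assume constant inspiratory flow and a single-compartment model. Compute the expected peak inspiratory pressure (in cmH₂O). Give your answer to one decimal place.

Flow: 73 L/min ÷ 60 = 1.2167 L/s.
Equation of motion (constant flow): PIP = Vt/C + R·V̇ + PEEP.
PIP = 440/68.8 + 9.0×1.2167 + 7 = 6.395 + 10.95 + 7 = 24.345 cmH2O.

24.3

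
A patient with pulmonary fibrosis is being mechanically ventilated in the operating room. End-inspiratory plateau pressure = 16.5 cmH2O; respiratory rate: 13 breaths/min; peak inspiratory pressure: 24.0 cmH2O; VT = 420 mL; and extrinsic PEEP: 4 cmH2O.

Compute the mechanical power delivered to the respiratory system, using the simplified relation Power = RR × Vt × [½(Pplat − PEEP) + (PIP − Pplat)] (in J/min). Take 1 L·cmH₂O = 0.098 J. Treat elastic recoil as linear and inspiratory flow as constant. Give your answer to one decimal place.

Per-breath work = Vt × [½(Pplat−PEEP) + (PIP−Pplat)] = 0.420 × [0.5×12.5 + 7.5] = 0.420 × 13.75 = 5.775 L·cmH2O.
Power = 13 × 5.775 = 75.075 L·cmH2O/min.
× 0.098 J/(L·cmH2O) → 7.357 J/min.

7.4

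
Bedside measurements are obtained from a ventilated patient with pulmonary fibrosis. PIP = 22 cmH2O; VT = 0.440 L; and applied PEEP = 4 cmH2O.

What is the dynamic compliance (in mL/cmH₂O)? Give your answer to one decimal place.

24.4

Dynamic compliance = Vt / (PIP − PEEP) = 440 / (22 − 4) = 440 / 18.0 = 24.444 mL/cmH2O.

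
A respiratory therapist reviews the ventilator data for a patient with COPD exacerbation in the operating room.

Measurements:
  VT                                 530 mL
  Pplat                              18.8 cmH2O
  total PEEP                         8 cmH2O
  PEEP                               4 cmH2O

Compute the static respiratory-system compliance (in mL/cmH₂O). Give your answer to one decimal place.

End-expiratory occlusion gives total PEEP = 8 cmH2O (intrinsic PEEP = 8 − 4 = 4). Use total PEEP for the elastic gradient.
Cstat = Vt / (Pplat − PEEPtotal) = 530 / (18.8 − 8) = 530 / 10.8 = 49.074 mL/cmH2O.

49.1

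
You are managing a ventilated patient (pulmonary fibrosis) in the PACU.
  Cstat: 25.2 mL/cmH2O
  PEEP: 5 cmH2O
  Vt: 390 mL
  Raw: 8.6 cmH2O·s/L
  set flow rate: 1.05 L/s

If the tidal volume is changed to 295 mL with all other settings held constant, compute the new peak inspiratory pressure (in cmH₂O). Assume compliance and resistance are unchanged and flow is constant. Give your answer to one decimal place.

25.7

PIP = Vt/C + R·V̇ + PEEP (constant-flow equation of motion).
Only the elastic term changes: ΔPIP = ΔVt / C = (295 − 390) / 25.2 = -3.77 cmH2O.
Original PIP = 390/25.2 + 8.6×1.05 + 5 = 29.506 cmH2O; new PIP = 29.506 + (-3.77) = 25.736 cmH2O.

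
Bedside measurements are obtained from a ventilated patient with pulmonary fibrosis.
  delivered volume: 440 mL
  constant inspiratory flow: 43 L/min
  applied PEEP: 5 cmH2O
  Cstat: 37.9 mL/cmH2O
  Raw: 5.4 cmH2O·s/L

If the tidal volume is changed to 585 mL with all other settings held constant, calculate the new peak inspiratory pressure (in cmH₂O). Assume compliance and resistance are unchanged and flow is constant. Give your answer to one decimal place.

24.3

Flow: 43 L/min ÷ 60 = 0.7167 L/s.
PIP = Vt/C + R·V̇ + PEEP (constant-flow equation of motion).
Only the elastic term changes: ΔPIP = ΔVt / C = (585 − 440) / 37.9 = 3.826 cmH2O.
Original PIP = 440/37.9 + 5.4×0.7167 + 5 = 20.48 cmH2O; new PIP = 20.48 + (3.826) = 24.306 cmH2O.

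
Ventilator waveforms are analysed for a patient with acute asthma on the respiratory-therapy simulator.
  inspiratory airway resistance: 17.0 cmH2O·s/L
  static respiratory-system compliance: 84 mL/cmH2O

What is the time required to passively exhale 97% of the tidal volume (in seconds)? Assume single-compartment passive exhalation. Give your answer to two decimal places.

5.01

τ = R × C = 17.0 × 84 mL/cmH2O = 17.0 × 0.084 L/cmH2O = 1.428 s.
Exhaled fraction f = 1 − e^(−t/τ) → t = −τ·ln(1 − f) = −1.428·ln(0.03) = 5.007 s.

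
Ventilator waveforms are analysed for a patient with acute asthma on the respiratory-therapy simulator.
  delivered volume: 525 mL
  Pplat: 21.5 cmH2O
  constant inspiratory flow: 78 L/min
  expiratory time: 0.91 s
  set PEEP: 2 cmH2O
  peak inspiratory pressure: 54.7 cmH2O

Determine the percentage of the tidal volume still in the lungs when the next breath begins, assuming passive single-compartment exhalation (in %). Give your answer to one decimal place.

Flow: 78 L/min ÷ 60 = 1.3 L/s.
R = (PIP − Pplat)/V̇ = (54.7 − 21.5) / 1.3 = 33.2/1.3 = 25.538 cmH2O·s/L.
C = Vt/(Pplat − PEEP) = 525.0 / (21.5 − 2) = 525.0/19.5 = 26.923 mL/cmH2O.
τ = R × C = 25.538 × 0.02692 L/cmH2O = 0.6875 s.
Fraction remaining at end-expiration = e^(−Te/τ) = e^(−0.91/0.6875) = 0.2662 → 26.62%.

26.6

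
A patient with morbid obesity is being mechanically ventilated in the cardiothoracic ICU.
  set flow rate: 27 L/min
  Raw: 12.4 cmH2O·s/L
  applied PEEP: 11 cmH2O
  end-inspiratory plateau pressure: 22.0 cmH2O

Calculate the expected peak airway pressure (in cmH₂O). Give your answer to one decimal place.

27.6

Flow: 27 L/min ÷ 60 = 0.45 L/s.
PIP = Pplat + Raw × flow = 22.0 + 12.4 × 0.45 = 22.0 + 5.58 = 27.58 cmH2O.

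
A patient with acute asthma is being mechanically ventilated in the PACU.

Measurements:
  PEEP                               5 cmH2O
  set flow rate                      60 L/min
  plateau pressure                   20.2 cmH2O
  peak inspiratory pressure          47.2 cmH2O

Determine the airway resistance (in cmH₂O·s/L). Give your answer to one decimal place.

27.0

Flow: 60 L/min ÷ 60 = 1 L/s.
Raw = (PIP − Pplat) / flow = (47.2 − 20.2) / 1 = 27.0 / 1 = 27.0 cmH2O·s/L.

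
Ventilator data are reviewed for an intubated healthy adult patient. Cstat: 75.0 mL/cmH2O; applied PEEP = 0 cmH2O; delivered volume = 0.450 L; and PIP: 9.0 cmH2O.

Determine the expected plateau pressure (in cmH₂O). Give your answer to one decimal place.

6.0

Pplat = PEEP + Vt / Cstat = 0 + 450 / 75.0 = 0 + 6.0 = 6.0 cmH2O.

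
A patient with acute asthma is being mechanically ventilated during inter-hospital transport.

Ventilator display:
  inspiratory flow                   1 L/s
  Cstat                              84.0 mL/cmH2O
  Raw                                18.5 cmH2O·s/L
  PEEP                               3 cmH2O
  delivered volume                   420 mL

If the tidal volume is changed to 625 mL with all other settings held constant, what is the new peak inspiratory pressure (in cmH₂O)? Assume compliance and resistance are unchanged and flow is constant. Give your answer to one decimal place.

PIP = Vt/C + R·V̇ + PEEP (constant-flow equation of motion).
Only the elastic term changes: ΔPIP = ΔVt / C = (625 − 420) / 84.0 = 2.44 cmH2O.
Original PIP = 420/84.0 + 18.5×1 + 3 = 26.5 cmH2O; new PIP = 26.5 + (2.44) = 28.94 cmH2O.

28.9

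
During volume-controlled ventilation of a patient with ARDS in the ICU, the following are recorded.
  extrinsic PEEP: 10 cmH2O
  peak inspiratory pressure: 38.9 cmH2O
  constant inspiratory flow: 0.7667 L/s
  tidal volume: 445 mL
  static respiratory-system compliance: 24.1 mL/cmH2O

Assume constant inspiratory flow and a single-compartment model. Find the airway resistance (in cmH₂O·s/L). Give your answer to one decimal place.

13.6

Equation of motion (constant flow): PIP = Vt/C + R·V̇ + PEEP.
R·V̇ = PIP − Vt/C − PEEP = 38.9 − 445/24.1 − 10 = 38.9 − 18.465 − 10 = 10.435 cmH2O.
R = 10.435 / 0.7667 = 13.61 cmH2O·s/L.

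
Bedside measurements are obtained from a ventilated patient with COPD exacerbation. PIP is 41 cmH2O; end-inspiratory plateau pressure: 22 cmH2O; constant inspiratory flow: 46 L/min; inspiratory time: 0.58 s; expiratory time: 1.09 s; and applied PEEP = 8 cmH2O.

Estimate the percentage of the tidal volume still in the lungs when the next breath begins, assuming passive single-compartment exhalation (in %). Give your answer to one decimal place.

25.0

Flow: 46 L/min ÷ 60 = 0.7667 L/s.
Vt = flow × Ti = 0.7667 L/s × 0.58 s × 1000 mL/L = 444.69 mL.
R = (PIP − Pplat)/V̇ = (41 − 22) / 0.7667 = 19.0/0.7667 = 24.782 cmH2O·s/L.
C = Vt/(Pplat − PEEP) = 444.69 / (22 − 8) = 444.69/14.0 = 31.764 mL/cmH2O.
τ = R × C = 24.782 × 0.03176 L/cmH2O = 0.7871 s.
Fraction remaining at end-expiration = e^(−Te/τ) = e^(−1.09/0.7871) = 0.2504 → 25.04%.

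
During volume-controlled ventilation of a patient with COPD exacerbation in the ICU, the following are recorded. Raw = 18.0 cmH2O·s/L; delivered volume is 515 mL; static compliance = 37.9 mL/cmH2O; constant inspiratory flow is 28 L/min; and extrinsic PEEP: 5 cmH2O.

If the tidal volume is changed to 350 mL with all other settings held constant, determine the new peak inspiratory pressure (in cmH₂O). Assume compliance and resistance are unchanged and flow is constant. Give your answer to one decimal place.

22.6

Flow: 28 L/min ÷ 60 = 0.4667 L/s.
PIP = Vt/C + R·V̇ + PEEP (constant-flow equation of motion).
Only the elastic term changes: ΔPIP = ΔVt / C = (350 − 515) / 37.9 = -4.354 cmH2O.
Original PIP = 515/37.9 + 18.0×0.4667 + 5 = 26.989 cmH2O; new PIP = 26.989 + (-4.354) = 22.635 cmH2O.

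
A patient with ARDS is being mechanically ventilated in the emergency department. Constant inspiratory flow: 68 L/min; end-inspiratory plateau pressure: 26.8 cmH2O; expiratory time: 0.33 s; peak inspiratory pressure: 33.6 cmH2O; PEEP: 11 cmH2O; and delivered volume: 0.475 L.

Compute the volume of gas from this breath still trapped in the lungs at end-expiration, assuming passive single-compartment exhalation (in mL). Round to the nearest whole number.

76

Flow: 68 L/min ÷ 60 = 1.1333 L/s.
R = (PIP − Pplat)/V̇ = (33.6 − 26.8) / 1.1333 = 6.8/1.1333 = 6.0 cmH2O·s/L.
C = Vt/(Pplat − PEEP) = 475.0 / (26.8 − 11) = 475.0/15.8 = 30.063 mL/cmH2O.
τ = R × C = 6.0 × 0.03006 L/cmH2O = 0.1804 s.
Fraction remaining = e^(−Te/τ) = e^(−0.33/0.1804) = 0.1605.
Trapped volume = 475.0 × 0.1605 = 76.238 mL.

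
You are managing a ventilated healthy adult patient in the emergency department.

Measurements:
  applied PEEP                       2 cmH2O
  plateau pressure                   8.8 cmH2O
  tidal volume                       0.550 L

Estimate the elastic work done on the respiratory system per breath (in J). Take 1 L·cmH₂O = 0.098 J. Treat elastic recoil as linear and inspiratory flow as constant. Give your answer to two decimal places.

Elastic work ≈ ½ × (Pplat − PEEP) × Vt = 0.5 × (8.8 − 2) × 0.550 L = 0.5 × 6.8 × 0.550 = 1.87 L·cmH2O.
× 0.098 J/(L·cmH2O) → 0.1833 J.

0.18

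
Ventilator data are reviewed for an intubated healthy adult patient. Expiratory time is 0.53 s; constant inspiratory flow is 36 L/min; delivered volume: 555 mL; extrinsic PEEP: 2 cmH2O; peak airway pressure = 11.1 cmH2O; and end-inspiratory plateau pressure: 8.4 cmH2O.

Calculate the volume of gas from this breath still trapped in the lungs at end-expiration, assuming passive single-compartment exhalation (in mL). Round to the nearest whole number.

143

Flow: 36 L/min ÷ 60 = 0.6 L/s.
R = (PIP − Pplat)/V̇ = (11.1 − 8.4) / 0.6 = 2.7/0.6 = 4.5 cmH2O·s/L.
C = Vt/(Pplat − PEEP) = 555.0 / (8.4 − 2) = 555.0/6.4 = 86.719 mL/cmH2O.
τ = R × C = 4.5 × 0.08672 L/cmH2O = 0.3902 s.
Fraction remaining = e^(−Te/τ) = e^(−0.53/0.3902) = 0.2571.
Trapped volume = 555.0 × 0.2571 = 142.69 mL.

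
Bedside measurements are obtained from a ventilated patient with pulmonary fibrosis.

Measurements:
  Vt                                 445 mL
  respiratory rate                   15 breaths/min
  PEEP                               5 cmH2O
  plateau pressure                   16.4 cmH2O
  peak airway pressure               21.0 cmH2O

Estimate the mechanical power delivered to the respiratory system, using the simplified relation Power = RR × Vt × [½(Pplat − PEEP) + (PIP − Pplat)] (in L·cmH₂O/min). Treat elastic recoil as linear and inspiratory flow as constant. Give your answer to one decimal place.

68.8

Per-breath work = Vt × [½(Pplat−PEEP) + (PIP−Pplat)] = 0.445 × [0.5×11.4 + 4.6] = 0.445 × 10.3 = 4.584 L·cmH2O.
Power = 15 × 4.584 = 68.76 L·cmH2O/min.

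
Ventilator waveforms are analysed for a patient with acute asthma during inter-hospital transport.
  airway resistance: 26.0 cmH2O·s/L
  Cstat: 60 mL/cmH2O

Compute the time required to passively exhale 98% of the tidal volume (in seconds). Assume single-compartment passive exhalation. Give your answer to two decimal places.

6.10

τ = R × C = 26.0 × 60 mL/cmH2O = 26.0 × 0.060 L/cmH2O = 1.56 s.
Exhaled fraction f = 1 − e^(−t/τ) → t = −τ·ln(1 − f) = −1.56·ln(0.02) = 6.103 s.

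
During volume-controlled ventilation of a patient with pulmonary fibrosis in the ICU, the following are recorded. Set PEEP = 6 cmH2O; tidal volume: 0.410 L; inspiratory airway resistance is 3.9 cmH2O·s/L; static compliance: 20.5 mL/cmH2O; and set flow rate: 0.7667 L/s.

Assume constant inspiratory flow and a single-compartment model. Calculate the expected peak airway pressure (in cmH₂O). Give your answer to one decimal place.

Equation of motion (constant flow): PIP = Vt/C + R·V̇ + PEEP.
PIP = 410/20.5 + 3.9×0.7667 + 6 = 20.0 + 2.99 + 6 = 28.99 cmH2O.

29.0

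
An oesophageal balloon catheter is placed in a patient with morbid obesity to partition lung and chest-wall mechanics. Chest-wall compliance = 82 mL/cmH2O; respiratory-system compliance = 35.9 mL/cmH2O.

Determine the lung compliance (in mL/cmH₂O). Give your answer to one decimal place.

63.9

1/CL = 1/Crs − 1/Ccw.
1/CL = 1/35.9 − 1/82 = 0.01566.
CL = 63.857 mL/cmH2O.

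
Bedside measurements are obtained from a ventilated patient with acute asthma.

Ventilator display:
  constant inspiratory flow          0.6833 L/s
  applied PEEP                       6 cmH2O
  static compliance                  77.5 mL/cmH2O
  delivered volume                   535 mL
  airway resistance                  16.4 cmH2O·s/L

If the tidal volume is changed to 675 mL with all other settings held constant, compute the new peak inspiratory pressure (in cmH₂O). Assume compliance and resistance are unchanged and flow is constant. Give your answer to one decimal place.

25.9

PIP = Vt/C + R·V̇ + PEEP (constant-flow equation of motion).
Only the elastic term changes: ΔPIP = ΔVt / C = (675 − 535) / 77.5 = 1.806 cmH2O.
Original PIP = 535/77.5 + 16.4×0.6833 + 6 = 24.109 cmH2O; new PIP = 24.109 + (1.806) = 25.915 cmH2O.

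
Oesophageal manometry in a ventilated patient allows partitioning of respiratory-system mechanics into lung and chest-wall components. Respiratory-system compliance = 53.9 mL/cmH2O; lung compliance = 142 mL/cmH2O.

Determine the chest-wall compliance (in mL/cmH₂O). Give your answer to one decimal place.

1/Ccw = 1/Crs − 1/CL.
1/Ccw = 1/53.9 − 1/142 = 0.01151.
Ccw = 86.881 mL/cmH2O.

86.9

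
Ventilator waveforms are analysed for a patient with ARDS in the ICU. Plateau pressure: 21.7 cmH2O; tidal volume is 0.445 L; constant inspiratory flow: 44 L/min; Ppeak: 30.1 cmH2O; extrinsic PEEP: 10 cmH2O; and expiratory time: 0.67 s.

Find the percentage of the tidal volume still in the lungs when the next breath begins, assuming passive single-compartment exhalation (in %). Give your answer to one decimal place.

Flow: 44 L/min ÷ 60 = 0.7333 L/s.
R = (PIP − Pplat)/V̇ = (30.1 − 21.7) / 0.7333 = 8.4/0.7333 = 11.455 cmH2O·s/L.
C = Vt/(Pplat − PEEP) = 445.0 / (21.7 − 10) = 445.0/11.7 = 38.034 mL/cmH2O.
τ = R × C = 11.455 × 0.03803 L/cmH2O = 0.4356 s.
Fraction remaining at end-expiration = e^(−Te/τ) = e^(−0.67/0.4356) = 0.2148 → 21.48%.

21.5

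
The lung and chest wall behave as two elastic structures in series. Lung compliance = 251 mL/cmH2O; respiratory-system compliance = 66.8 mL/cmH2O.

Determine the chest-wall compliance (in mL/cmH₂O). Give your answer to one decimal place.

91.0

1/Ccw = 1/Crs − 1/CL.
1/Ccw = 1/66.8 − 1/251 = 0.01099.
Ccw = 90.992 mL/cmH2O.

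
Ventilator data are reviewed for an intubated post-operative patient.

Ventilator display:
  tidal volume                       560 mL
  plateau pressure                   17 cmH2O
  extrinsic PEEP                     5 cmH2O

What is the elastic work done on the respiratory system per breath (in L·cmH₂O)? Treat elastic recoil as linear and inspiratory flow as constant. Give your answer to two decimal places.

Elastic work ≈ ½ × (Pplat − PEEP) × Vt = 0.5 × (17 − 5) × 0.560 L = 0.5 × 12.0 × 0.560 = 3.36 L·cmH2O.

3.36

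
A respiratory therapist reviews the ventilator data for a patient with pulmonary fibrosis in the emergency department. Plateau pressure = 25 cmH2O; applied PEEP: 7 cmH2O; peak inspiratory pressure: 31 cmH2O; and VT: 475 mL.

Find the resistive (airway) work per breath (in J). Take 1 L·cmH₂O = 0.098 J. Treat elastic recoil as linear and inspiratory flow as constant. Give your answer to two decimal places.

With constant inspiratory flow the resistive pressure is constant at PIP − Pplat = 31 − 25 = 6.0 cmH2O, so resistive work = 6.0 × 0.475 = 2.85 L·cmH2O.
× 0.098 J/(L·cmH2O) → 0.2793 J.

0.28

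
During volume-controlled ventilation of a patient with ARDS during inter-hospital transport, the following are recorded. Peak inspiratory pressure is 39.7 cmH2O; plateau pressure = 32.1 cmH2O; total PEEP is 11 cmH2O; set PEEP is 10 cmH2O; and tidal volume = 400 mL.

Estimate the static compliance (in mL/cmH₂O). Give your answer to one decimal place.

19.0

End-expiratory occlusion gives total PEEP = 11 cmH2O (intrinsic PEEP = 11 − 10 = 1). Use total PEEP for the elastic gradient.
Cstat = Vt / (Pplat − PEEPtotal) = 400 / (32.1 − 11) = 400 / 21.1 = 18.957 mL/cmH2O.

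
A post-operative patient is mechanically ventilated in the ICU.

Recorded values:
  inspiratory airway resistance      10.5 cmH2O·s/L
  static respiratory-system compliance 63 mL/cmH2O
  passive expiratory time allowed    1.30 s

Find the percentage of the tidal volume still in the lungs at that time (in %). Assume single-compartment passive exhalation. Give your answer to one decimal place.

τ = R × C = 10.5 × 63 mL/cmH2O = 10.5 × 0.063 L/cmH2O = 0.6615 s.
Passive exhalation: V(t)/V₀ = e^(−t/τ) = e^(−1.30/0.6615) = 0.1401.
Fraction remaining = 0.1401 → 14.01%.

14.0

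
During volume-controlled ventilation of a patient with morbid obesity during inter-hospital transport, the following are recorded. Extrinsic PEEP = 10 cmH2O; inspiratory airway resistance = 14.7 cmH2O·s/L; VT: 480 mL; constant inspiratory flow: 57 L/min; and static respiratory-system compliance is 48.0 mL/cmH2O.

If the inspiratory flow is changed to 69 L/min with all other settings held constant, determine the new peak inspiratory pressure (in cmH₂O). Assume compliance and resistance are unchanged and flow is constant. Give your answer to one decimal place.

Flow: 57 L/min ÷ 60 = 0.95 L/s.
New flow: 69 L/min ÷ 60 = 1.15 L/s.
PIP = Vt/C + R·V̇ + PEEP (constant-flow equation of motion).
Only the resistive term changes: ΔPIP = R × ΔV̇ = 14.7 × (1.15 − 0.95) = 14.7 × 0.2 = 2.94 cmH2O.
Original PIP = 480/48.0 + 14.7×0.95 + 10 = 33.965 cmH2O; new PIP = 33.965 + (2.94) = 36.905 cmH2O.

36.9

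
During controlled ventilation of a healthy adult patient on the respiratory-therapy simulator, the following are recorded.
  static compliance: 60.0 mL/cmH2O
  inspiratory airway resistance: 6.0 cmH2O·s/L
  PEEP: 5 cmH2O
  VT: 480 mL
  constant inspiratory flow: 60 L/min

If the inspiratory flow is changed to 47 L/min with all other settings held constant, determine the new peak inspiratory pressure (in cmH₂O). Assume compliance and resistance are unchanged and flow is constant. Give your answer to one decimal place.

Flow: 60 L/min ÷ 60 = 1 L/s.
New flow: 47 L/min ÷ 60 = 0.7833 L/s.
PIP = Vt/C + R·V̇ + PEEP (constant-flow equation of motion).
Only the resistive term changes: ΔPIP = R × ΔV̇ = 6.0 × (0.7833 − 1) = 6.0 × -0.2167 = -1.3 cmH2O.
Original PIP = 480/60.0 + 6.0×1 + 5 = 19.0 cmH2O; new PIP = 19.0 + (-1.3) = 17.7 cmH2O.

17.7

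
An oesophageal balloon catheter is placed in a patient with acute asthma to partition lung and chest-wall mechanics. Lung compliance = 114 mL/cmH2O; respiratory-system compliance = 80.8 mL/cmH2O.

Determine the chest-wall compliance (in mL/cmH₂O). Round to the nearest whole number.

277

1/Ccw = 1/Crs − 1/CL.
1/Ccw = 1/80.8 − 1/114 = 0.003604.
Ccw = 277.47 mL/cmH2O.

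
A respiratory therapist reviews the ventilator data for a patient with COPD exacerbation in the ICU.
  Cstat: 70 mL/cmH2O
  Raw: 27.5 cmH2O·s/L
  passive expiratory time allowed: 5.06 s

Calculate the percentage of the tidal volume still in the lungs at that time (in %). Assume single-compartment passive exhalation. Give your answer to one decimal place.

7.2

τ = R × C = 27.5 × 70 mL/cmH2O = 27.5 × 0.070 L/cmH2O = 1.925 s.
Passive exhalation: V(t)/V₀ = e^(−t/τ) = e^(−5.06/1.925) = 0.07218.
Fraction remaining = 0.07218 → 7.218%.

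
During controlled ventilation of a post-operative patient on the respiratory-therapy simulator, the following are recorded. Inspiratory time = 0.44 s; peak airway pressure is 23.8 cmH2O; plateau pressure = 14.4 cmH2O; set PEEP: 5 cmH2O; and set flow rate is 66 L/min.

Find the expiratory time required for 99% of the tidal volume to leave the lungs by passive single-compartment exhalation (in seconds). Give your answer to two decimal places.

Flow: 66 L/min ÷ 60 = 1.1 L/s.
Vt = flow × Ti = 1.1 L/s × 0.44 s × 1000 mL/L = 484.0 mL.
R = (PIP − Pplat)/V̇ = (23.8 − 14.4) / 1.1 = 9.4/1.1 = 8.545 cmH2O·s/L.
C = Vt/(Pplat − PEEP) = 484.0 / (14.4 − 5) = 484.0/9.4 = 51.489 mL/cmH2O.
τ = R × C = 8.545 × 0.05149 L/cmH2O = 0.44 s.
t = −τ·ln(1 − 0.99) = −0.44·ln(0.01) = 2.026 s.

2.03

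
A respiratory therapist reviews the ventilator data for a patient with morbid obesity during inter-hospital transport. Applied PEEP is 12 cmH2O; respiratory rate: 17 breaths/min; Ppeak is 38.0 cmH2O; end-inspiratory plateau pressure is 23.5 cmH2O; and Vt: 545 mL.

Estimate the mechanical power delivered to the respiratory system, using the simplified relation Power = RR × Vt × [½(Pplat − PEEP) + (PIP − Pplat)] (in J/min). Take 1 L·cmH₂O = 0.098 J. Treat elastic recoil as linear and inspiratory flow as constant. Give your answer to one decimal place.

18.4

Per-breath work = Vt × [½(Pplat−PEEP) + (PIP−Pplat)] = 0.545 × [0.5×11.5 + 14.5] = 0.545 × 20.25 = 11.036 L·cmH2O.
Power = 17 × 11.036 = 187.61 L·cmH2O/min.
× 0.098 J/(L·cmH2O) → 18.386 J/min.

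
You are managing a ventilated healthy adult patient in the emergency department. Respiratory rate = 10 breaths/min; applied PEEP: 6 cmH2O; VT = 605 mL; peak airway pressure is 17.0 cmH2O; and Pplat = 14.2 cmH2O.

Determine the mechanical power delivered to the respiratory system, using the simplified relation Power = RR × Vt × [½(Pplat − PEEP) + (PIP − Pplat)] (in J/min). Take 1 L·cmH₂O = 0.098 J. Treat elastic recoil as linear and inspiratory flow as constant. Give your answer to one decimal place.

4.1

Per-breath work = Vt × [½(Pplat−PEEP) + (PIP−Pplat)] = 0.605 × [0.5×8.2 + 2.8] = 0.605 × 6.9 = 4.175 L·cmH2O.
Power = 10 × 4.175 = 41.75 L·cmH2O/min.
× 0.098 J/(L·cmH2O) → 4.092 J/min.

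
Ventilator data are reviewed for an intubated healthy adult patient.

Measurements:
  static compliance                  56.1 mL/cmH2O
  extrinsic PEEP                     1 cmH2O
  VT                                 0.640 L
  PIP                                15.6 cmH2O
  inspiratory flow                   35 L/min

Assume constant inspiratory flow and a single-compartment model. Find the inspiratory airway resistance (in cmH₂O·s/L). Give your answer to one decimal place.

Flow: 35 L/min ÷ 60 = 0.5833 L/s.
Equation of motion (constant flow): PIP = Vt/C + R·V̇ + PEEP.
R·V̇ = PIP − Vt/C − PEEP = 15.6 − 640/56.1 − 1 = 15.6 − 11.408 − 1 = 3.192 cmH2O.
R = 3.192 / 0.5833 = 5.472 cmH2O·s/L.

5.5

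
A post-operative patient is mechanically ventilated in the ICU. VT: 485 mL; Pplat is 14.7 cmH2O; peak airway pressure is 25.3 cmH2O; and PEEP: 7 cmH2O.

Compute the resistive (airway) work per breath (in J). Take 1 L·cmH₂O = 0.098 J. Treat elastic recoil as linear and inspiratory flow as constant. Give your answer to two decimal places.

With constant inspiratory flow the resistive pressure is constant at PIP − Pplat = 25.3 − 14.7 = 10.6 cmH2O, so resistive work = 10.6 × 0.485 = 5.141 L·cmH2O.
× 0.098 J/(L·cmH2O) → 0.5038 J.

0.50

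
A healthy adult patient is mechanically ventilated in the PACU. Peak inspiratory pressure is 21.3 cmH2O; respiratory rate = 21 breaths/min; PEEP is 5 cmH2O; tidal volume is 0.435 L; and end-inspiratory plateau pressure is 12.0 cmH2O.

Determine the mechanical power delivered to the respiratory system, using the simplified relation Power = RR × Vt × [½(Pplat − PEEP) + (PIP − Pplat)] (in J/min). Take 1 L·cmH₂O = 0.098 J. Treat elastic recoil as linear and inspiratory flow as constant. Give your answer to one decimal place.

Per-breath work = Vt × [½(Pplat−PEEP) + (PIP−Pplat)] = 0.435 × [0.5×7.0 + 9.3] = 0.435 × 12.8 = 5.568 L·cmH2O.
Power = 21 × 5.568 = 116.93 L·cmH2O/min.
× 0.098 J/(L·cmH2O) → 11.459 J/min.

11.5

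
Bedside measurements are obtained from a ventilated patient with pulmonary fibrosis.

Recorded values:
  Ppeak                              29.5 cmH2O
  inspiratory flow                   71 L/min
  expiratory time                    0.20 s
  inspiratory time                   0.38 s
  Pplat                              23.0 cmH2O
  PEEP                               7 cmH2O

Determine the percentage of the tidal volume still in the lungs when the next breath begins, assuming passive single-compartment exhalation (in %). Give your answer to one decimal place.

27.4

Flow: 71 L/min ÷ 60 = 1.1833 L/s.
Vt = flow × Ti = 1.1833 L/s × 0.38 s × 1000 mL/L = 449.65 mL.
R = (PIP − Pplat)/V̇ = (29.5 − 23.0) / 1.1833 = 6.5/1.1833 = 5.493 cmH2O·s/L.
C = Vt/(Pplat − PEEP) = 449.65 / (23.0 − 7) = 449.65/16.0 = 28.103 mL/cmH2O.
τ = R × C = 5.493 × 0.0281 L/cmH2O = 0.1544 s.
Fraction remaining at end-expiration = e^(−Te/τ) = e^(−0.20/0.1544) = 0.2738 → 27.38%.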